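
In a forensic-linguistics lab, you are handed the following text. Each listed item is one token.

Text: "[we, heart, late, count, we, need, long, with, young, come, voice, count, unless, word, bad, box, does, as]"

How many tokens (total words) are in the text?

18

Tokens: we, heart, late, count, we, need, long, with, young, come, voice, count, unless, word, bad, box, does, as
N = 18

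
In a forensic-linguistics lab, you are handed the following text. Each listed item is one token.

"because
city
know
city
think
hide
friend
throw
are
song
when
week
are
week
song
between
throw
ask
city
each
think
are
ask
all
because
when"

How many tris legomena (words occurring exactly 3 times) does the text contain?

Frequencies: city:3, are:3, because:2, think:2, throw:2, song:2, when:2, week:2, ask:2, know:1, hide:1, friend:1, between:1, each:1, all:1
Words with frequency 3: are, city

2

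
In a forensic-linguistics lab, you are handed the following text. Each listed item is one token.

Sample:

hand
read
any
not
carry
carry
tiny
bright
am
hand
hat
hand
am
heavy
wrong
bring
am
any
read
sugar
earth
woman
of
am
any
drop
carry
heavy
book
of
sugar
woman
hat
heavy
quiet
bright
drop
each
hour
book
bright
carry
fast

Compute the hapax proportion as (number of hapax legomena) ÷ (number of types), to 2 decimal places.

Frequencies: carry:4, am:4, hand:3, any:3, bright:3, heavy:3, read:2, hat:2, sugar:2, woman:2, of:2, drop:2, book:2, not:1, tiny:1, wrong:1, bring:1, earth:1, quiet:1, each:1, … (2 more, each freq 1)
Hapax count = 9; type count = 22.
Ratio = 9 / 22 = 0.41

0.41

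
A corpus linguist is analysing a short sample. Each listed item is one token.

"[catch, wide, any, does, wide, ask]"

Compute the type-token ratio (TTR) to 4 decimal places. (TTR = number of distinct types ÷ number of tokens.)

N = 6 tokens, V = 5 types.
TTR = V / N = 5 / 6 = 0.8333

0.8333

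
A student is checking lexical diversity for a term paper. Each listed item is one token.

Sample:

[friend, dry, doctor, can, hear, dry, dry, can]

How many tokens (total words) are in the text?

Tokens: friend, dry, doctor, can, hear, dry, dry, can
N = 8

8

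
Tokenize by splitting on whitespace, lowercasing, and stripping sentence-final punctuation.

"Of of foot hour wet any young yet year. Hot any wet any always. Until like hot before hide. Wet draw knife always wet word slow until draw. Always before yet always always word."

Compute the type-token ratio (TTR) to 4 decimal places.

0.5294

N = 34 tokens, V = 18 types.
TTR = V / N = 18 / 34 = 0.5294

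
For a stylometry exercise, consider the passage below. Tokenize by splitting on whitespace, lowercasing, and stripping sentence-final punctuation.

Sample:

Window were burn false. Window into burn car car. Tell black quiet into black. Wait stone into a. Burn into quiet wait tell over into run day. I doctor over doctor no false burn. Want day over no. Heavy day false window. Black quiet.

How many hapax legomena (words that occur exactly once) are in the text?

7

Frequencies: into:5, burn:4, window:3, false:3, black:3, quiet:3, over:3, day:3, car:2, tell:2, wait:2, doctor:2, no:2, were:1, stone:1, a:1, run:1, i:1, want:1, heavy:1
Hapax (freq=1): a, heavy, i, run, stone, want, were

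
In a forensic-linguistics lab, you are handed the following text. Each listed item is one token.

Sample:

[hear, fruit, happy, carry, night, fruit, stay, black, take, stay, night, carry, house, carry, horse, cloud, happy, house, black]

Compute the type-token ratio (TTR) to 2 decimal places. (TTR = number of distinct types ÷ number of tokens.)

N = 19 tokens, V = 11 types.
TTR = V / N = 11 / 19 = 0.58

0.58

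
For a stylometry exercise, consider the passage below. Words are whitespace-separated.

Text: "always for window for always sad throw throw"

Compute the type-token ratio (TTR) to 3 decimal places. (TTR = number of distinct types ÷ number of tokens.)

0.625

N = 8 tokens, V = 5 types.
TTR = V / N = 5 / 8 = 0.625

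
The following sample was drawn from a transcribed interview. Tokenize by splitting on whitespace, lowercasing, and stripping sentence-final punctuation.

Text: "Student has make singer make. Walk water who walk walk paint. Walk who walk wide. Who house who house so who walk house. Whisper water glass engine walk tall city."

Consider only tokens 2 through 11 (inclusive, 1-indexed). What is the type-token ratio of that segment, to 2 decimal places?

0.70

Segment tokens 2–11: has, make, singer, make, walk, water, who, walk, walk, paint
Segment N = 10, segment V = 7.
TTR = 7 / 10 = 0.70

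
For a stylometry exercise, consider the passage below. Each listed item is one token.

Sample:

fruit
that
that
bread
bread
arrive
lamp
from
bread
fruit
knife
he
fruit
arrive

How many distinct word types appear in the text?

8

Distinct types: {arrive, bread, from, fruit, he, knife, lamp, that}
V = 8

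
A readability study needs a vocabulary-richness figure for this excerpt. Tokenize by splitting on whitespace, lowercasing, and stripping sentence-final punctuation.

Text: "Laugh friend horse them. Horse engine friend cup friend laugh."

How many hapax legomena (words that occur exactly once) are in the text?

Frequencies: friend:3, laugh:2, horse:2, them:1, engine:1, cup:1
Hapax (freq=1): cup, engine, them

3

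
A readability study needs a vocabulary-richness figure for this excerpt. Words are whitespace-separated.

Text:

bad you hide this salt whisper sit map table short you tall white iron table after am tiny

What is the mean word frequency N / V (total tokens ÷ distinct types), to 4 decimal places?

N = 18 tokens, V = 16 types.
Mean frequency = N / V = 18 / 16 = 1.1250

1.1250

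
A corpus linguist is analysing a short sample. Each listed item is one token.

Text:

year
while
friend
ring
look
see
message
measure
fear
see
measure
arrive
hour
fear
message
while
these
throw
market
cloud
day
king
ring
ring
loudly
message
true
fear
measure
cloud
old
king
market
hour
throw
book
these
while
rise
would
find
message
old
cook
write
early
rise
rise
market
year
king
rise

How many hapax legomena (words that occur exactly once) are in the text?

Frequencies: message:4, rise:4, while:3, ring:3, measure:3, fear:3, market:3, king:3, year:2, see:2, hour:2, these:2, throw:2, cloud:2, old:2, friend:1, look:1, arrive:1, day:1, loudly:1, … (7 more, each freq 1)
Hapax (freq=1): arrive, book, cook, day, early, find, friend, look, loudly, true, would, write

12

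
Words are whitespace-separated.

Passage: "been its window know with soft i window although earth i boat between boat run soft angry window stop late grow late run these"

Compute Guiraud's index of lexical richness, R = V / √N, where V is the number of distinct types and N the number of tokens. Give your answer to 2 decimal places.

N = 24, V = 17.
√N = 4.898979
R = 17 / 4.898979 = 3.47

3.47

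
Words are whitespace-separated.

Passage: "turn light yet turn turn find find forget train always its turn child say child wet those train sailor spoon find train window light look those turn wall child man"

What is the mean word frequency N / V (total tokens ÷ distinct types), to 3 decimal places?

1.667

N = 30 tokens, V = 18 types.
Mean frequency = N / V = 30 / 18 = 1.667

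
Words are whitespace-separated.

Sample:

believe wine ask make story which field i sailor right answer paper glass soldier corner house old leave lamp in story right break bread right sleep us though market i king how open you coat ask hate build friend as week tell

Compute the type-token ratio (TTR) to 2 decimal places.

0.88

N = 42 tokens, V = 37 types.
TTR = V / N = 37 / 42 = 0.88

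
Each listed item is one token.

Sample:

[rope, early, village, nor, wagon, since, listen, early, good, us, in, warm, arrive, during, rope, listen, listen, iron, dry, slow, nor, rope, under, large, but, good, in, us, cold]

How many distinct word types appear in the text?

20

Distinct types: {arrive, but, cold, dry, during, early, good, in, iron, large, listen, nor, rope, since, slow, under, us, village, wagon, warm}
V = 20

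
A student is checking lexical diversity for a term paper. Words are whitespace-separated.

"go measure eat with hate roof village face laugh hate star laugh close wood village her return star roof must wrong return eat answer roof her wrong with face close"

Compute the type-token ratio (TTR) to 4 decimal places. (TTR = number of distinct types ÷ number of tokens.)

0.5667

N = 30 tokens, V = 17 types.
TTR = V / N = 17 / 30 = 0.5667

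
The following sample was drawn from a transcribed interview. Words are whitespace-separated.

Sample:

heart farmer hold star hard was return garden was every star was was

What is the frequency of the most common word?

4

Frequencies: was:4, star:2, heart:1, farmer:1, hold:1, hard:1, return:1, garden:1, every:1
Most common: 'was' with frequency 4.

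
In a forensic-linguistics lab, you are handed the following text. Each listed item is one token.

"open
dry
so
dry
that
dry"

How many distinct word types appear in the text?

4

Distinct types: {dry, open, so, that}
V = 4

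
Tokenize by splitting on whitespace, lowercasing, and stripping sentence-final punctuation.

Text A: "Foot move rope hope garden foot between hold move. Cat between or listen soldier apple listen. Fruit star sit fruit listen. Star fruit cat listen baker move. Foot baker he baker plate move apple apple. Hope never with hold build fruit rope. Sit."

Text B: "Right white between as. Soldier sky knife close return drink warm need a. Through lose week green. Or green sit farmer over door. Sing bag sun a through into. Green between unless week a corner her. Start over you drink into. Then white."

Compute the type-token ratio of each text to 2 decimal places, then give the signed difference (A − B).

-0.25

TTR(A) = 21/43 = 0.49
TTR(B) = 32/43 = 0.74
Difference = 0.49 − 0.74 = -0.25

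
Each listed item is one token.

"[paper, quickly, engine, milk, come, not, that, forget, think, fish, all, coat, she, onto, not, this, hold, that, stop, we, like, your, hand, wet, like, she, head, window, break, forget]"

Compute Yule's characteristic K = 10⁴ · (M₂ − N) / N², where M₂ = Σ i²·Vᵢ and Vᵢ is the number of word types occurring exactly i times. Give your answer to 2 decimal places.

Frequencies: not:2, that:2, forget:2, she:2, like:2, paper:1, quickly:1, engine:1, milk:1, come:1, think:1, fish:1, all:1, coat:1, onto:1, this:1, hold:1, stop:1, we:1, your:1, … (5 more, each freq 1)
N = 30. Frequency spectrum: V_1=20, V_2=5
M₂ = 1²·20 + 2²·5 = 40
K = 10000 × (40 − 30) / 30² = 111.11

111.11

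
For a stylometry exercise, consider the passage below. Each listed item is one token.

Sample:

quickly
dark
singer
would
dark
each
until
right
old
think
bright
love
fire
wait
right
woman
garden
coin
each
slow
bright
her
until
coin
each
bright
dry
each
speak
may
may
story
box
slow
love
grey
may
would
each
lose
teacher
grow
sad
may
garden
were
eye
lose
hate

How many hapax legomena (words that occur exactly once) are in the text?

Frequencies: each:5, may:4, bright:3, dark:2, would:2, until:2, right:2, love:2, garden:2, coin:2, slow:2, lose:2, quickly:1, singer:1, old:1, think:1, fire:1, wait:1, woman:1, her:1, … (11 more, each freq 1)
Hapax (freq=1): box, dry, eye, fire, grey, grow, hate, her, old, quickly, sad, singer, speak, story, teacher, think, wait, were, woman

19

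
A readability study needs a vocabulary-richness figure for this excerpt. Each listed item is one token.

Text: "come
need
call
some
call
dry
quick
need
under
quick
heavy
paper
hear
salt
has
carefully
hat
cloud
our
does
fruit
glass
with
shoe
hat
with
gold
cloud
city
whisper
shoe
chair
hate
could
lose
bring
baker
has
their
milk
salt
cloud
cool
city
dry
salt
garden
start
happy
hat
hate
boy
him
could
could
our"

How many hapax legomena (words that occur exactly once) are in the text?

24

Frequencies: salt:3, hat:3, cloud:3, could:3, need:2, call:2, dry:2, quick:2, has:2, our:2, with:2, shoe:2, city:2, hate:2, come:1, some:1, under:1, heavy:1, paper:1, hear:1, … (18 more, each freq 1)
Hapax (freq=1): baker, boy, bring, carefully, chair, come, cool, does, fruit, garden, glass, gold, happy, hear, heavy, him, lose, milk, paper, some, start, their, under, whisper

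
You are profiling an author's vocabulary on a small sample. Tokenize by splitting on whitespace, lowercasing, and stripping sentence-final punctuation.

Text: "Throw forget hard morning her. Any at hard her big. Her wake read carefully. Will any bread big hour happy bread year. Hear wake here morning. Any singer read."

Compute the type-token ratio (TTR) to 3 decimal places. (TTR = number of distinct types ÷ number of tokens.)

N = 29 tokens, V = 19 types.
TTR = V / N = 19 / 29 = 0.655

0.655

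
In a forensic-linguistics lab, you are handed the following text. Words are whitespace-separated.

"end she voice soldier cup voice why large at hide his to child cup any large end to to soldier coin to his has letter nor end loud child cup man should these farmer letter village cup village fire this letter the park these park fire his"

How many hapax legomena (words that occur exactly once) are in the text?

14

Frequencies: cup:4, to:4, end:3, his:3, letter:3, voice:2, soldier:2, large:2, child:2, these:2, village:2, fire:2, park:2, she:1, why:1, at:1, hide:1, any:1, coin:1, has:1, … (7 more, each freq 1)
Hapax (freq=1): any, at, coin, farmer, has, hide, loud, man, nor, she, should, the, this, why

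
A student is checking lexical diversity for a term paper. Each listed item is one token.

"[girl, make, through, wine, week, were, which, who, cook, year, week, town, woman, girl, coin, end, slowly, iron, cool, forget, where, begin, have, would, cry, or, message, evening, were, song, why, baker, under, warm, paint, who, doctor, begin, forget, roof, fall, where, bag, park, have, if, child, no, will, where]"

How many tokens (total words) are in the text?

Tokens: girl, make, through, wine, week, were, which, who, cook, year, week, town, woman, girl, coin, end, slowly, iron, cool, forget, where, begin, have, would, cry, or, message, evening, were, song, why, baker, under, warm, paint, who, doctor, begin, forget, roof, fall, where, bag, park, have, if, child, no, will, where
N = 50

50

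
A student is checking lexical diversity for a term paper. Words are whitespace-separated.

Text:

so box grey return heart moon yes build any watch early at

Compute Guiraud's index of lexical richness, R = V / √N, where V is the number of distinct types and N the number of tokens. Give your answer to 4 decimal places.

N = 12, V = 12.
√N = 3.464102
R = 12 / 3.464102 = 3.4641

3.4641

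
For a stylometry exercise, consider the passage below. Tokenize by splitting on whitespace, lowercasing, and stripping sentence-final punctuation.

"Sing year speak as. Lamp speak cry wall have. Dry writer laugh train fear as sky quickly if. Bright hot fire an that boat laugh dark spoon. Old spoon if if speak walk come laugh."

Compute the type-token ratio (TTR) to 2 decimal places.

N = 35 tokens, V = 27 types.
TTR = V / N = 27 / 35 = 0.77

0.77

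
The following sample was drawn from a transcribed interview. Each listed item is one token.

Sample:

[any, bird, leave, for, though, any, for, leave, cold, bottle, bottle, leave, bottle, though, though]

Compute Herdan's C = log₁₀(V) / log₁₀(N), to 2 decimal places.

0.72

N = 15, V = 7.
log₁₀(V) = 0.845098, log₁₀(N) = 1.176091
C = 0.845098 / 1.176091 = 0.72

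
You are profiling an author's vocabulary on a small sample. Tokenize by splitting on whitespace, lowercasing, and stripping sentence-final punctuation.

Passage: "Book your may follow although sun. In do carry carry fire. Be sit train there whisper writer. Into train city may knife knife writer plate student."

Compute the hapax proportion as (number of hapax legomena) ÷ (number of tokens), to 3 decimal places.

0.615

Frequencies: may:2, carry:2, train:2, writer:2, knife:2, book:1, your:1, follow:1, although:1, sun:1, in:1, do:1, fire:1, be:1, sit:1, there:1, whisper:1, into:1, city:1, plate:1, … (1 more, each freq 1)
Hapax count = 16; token count = 26.
Ratio = 16 / 26 = 0.615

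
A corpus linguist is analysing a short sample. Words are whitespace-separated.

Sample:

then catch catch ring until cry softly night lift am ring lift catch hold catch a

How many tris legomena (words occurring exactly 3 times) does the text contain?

0

Frequencies: catch:4, ring:2, lift:2, then:1, until:1, cry:1, softly:1, night:1, am:1, hold:1, a:1
Words with frequency 3: (none)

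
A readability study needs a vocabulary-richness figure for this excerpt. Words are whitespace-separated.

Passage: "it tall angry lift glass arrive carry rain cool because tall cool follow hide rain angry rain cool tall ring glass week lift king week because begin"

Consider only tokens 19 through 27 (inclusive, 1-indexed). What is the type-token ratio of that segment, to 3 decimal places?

0.889

Segment tokens 19–27: tall, ring, glass, week, lift, king, week, because, begin
Segment N = 9, segment V = 8.
TTR = 8 / 9 = 0.889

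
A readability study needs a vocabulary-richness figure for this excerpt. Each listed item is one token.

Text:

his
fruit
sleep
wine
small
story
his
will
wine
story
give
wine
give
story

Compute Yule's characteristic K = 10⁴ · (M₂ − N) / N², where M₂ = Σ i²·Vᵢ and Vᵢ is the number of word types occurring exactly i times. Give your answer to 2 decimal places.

816.33

Frequencies: wine:3, story:3, his:2, give:2, fruit:1, sleep:1, small:1, will:1
N = 14. Frequency spectrum: V_1=4, V_2=2, V_3=2
M₂ = 1²·4 + 2²·2 + 3²·2 = 30
K = 10000 × (30 − 14) / 14² = 816.33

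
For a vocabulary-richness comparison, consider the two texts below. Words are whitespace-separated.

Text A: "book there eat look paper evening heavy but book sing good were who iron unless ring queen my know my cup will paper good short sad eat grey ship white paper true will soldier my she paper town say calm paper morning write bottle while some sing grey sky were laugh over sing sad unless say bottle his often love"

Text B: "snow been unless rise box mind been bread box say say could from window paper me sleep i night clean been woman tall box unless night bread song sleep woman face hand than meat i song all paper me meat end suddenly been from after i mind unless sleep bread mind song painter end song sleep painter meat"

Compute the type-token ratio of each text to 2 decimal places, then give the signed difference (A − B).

TTR(A) = 42/60 = 0.70
TTR(B) = 29/58 = 0.50
Difference = 0.70 − 0.50 = 0.20

0.20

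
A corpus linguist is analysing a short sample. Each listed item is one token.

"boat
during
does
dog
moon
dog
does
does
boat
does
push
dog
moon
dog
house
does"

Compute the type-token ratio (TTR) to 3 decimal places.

0.438

N = 16 tokens, V = 7 types.
TTR = V / N = 7 / 16 = 0.438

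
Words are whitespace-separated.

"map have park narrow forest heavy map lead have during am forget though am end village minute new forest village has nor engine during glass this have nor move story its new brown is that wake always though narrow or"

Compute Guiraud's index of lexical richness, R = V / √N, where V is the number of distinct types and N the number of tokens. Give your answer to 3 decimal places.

N = 40, V = 29.
√N = 6.324555
R = 29 / 6.324555 = 4.585

4.585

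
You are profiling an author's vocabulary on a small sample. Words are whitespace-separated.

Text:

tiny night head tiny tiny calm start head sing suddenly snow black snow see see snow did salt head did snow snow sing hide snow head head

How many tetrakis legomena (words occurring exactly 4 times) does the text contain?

0

Frequencies: snow:6, head:5, tiny:3, sing:2, see:2, did:2, night:1, calm:1, start:1, suddenly:1, black:1, salt:1, hide:1
Words with frequency 4: (none)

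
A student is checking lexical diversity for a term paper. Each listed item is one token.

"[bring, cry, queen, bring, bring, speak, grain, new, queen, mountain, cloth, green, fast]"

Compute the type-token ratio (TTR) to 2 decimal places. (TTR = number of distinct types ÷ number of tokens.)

N = 13 tokens, V = 10 types.
TTR = V / N = 10 / 13 = 0.77

0.77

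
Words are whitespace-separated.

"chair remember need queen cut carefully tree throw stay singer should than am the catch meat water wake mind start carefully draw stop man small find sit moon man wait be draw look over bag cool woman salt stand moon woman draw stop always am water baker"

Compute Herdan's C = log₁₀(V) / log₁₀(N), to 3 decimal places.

N = 47, V = 38.
log₁₀(V) = 1.579784, log₁₀(N) = 1.672098
C = 1.579784 / 1.672098 = 0.945

0.945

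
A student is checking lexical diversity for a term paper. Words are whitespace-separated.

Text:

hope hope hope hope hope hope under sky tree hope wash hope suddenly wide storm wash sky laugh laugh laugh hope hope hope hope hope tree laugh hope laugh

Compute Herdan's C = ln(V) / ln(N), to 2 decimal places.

N = 29, V = 9.
ln(V) = 2.197225, ln(N) = 3.367296
C = 2.197225 / 3.367296 = 0.65

0.65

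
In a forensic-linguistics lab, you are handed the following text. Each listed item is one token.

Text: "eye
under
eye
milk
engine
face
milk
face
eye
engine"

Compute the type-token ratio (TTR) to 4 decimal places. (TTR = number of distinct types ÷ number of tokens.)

N = 10 tokens, V = 5 types.
TTR = V / N = 5 / 10 = 0.5000

0.5000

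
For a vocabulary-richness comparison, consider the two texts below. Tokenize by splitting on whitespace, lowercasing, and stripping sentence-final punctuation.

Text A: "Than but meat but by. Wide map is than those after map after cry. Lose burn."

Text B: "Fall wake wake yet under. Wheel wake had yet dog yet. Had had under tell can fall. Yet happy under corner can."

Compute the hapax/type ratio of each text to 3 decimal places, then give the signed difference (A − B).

0.212

A: hapax=8, V=12, ratio=0.667
B: hapax=5, V=11, ratio=0.455
Difference = 0.667 − 0.455 = 0.212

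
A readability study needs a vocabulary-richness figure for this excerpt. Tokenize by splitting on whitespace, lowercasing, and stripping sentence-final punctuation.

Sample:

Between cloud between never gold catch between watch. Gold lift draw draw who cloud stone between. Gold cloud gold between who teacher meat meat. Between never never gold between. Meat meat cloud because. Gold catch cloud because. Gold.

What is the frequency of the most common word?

7

Frequencies: between:7, gold:7, cloud:5, meat:4, never:3, catch:2, draw:2, who:2, because:2, watch:1, lift:1, stone:1, teacher:1
Most common: 'between' with frequency 7.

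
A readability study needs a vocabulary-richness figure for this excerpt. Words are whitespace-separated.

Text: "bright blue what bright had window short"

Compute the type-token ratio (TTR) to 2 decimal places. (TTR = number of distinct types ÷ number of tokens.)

0.86

N = 7 tokens, V = 6 types.
TTR = V / N = 6 / 7 = 0.86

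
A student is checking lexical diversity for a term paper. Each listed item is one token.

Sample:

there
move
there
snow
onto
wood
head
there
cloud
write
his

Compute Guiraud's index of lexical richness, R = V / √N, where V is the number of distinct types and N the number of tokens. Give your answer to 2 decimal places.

2.71

N = 11, V = 9.
√N = 3.316625
R = 9 / 3.316625 = 2.71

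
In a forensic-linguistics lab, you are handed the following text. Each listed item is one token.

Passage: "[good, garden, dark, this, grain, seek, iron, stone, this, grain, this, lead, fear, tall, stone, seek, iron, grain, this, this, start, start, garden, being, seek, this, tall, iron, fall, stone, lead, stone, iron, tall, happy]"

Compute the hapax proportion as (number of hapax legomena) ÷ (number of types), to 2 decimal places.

0.40

Frequencies: this:6, iron:4, stone:4, grain:3, seek:3, tall:3, garden:2, lead:2, start:2, good:1, dark:1, fear:1, being:1, fall:1, happy:1
Hapax count = 6; type count = 15.
Ratio = 6 / 15 = 0.40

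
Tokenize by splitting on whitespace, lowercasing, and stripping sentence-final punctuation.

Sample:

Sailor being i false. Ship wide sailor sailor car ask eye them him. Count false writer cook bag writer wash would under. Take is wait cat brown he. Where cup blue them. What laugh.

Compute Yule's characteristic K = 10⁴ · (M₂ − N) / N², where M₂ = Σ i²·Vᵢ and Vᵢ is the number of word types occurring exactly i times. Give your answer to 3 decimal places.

103.806

Frequencies: sailor:3, false:2, them:2, writer:2, being:1, i:1, ship:1, wide:1, car:1, ask:1, eye:1, him:1, count:1, cook:1, bag:1, wash:1, would:1, under:1, take:1, is:1, … (9 more, each freq 1)
N = 34. Frequency spectrum: V_1=25, V_2=3, V_3=1
M₂ = 1²·25 + 2²·3 + 3²·1 = 46
K = 10000 × (46 − 34) / 34² = 103.806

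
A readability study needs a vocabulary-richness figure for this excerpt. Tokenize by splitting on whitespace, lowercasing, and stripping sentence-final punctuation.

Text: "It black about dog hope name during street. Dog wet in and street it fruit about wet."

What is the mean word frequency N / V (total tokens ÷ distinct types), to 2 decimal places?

1.42

N = 17 tokens, V = 12 types.
Mean frequency = N / V = 17 / 12 = 1.42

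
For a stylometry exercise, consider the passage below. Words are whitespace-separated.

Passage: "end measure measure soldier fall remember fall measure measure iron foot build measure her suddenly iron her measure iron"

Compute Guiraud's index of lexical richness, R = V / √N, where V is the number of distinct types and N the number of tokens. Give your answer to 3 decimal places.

2.294

N = 19, V = 10.
√N = 4.358899
R = 10 / 4.358899 = 2.294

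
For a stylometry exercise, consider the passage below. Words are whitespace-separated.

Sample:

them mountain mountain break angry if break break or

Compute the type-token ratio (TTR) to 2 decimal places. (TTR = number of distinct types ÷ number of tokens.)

N = 9 tokens, V = 6 types.
TTR = V / N = 6 / 9 = 0.67

0.67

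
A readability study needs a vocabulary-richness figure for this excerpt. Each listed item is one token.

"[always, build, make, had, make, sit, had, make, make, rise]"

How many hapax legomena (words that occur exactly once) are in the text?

4

Frequencies: make:4, had:2, always:1, build:1, sit:1, rise:1
Hapax (freq=1): always, build, rise, sit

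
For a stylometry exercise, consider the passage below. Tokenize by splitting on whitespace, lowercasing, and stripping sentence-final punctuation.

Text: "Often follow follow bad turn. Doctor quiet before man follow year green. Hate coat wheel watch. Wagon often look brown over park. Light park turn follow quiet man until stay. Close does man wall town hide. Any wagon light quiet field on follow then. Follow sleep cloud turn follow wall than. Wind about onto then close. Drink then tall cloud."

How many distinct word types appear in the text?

39

Distinct types: {about, any, bad, before, brown, close, cloud, coat, doctor, does, drink, field, follow, green, hate, hide, light, look, man, often, on, onto, over, park, quiet, sleep, stay, tall, than, then, town, turn, until, wagon, wall, watch, wheel, wind, year}
V = 39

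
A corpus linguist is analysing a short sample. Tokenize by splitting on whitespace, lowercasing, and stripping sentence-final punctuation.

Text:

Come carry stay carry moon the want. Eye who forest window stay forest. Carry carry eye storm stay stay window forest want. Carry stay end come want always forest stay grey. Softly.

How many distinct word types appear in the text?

Distinct types: {always, carry, come, end, eye, forest, grey, moon, softly, stay, storm, the, want, who, window}
V = 15

15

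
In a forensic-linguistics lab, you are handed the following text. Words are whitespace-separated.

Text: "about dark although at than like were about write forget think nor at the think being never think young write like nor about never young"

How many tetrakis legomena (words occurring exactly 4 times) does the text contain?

Frequencies: about:3, think:3, at:2, like:2, write:2, nor:2, never:2, young:2, dark:1, although:1, than:1, were:1, forget:1, the:1, being:1
Words with frequency 4: (none)

0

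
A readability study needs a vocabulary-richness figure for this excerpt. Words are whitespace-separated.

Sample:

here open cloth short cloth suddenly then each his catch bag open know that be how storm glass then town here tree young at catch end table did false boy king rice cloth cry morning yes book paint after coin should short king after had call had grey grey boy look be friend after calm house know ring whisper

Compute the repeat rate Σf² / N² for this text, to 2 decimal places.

Frequencies: cloth:3, after:3, here:2, open:2, short:2, then:2, catch:2, know:2, be:2, boy:2, king:2, had:2, grey:2, suddenly:1, each:1, his:1, bag:1, that:1, how:1, storm:1, … (24 more, each freq 1)
Σf² = 93; N² = 3481
Repeat rate = 93 / 3481 = 0.03

0.03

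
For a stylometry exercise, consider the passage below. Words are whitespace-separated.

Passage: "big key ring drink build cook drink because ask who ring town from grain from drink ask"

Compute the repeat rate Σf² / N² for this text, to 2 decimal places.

0.10

Frequencies: drink:3, ring:2, ask:2, from:2, big:1, key:1, build:1, cook:1, because:1, who:1, town:1, grain:1
Σf² = 29; N² = 289
Repeat rate = 29 / 289 = 0.10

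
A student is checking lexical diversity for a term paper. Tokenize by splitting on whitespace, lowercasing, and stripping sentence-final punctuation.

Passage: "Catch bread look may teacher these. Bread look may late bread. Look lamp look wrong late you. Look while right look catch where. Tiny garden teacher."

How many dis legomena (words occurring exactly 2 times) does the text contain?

Frequencies: look:6, bread:3, catch:2, may:2, teacher:2, late:2, these:1, lamp:1, wrong:1, you:1, while:1, right:1, where:1, tiny:1, garden:1
Words with frequency 2: catch, late, may, teacher

4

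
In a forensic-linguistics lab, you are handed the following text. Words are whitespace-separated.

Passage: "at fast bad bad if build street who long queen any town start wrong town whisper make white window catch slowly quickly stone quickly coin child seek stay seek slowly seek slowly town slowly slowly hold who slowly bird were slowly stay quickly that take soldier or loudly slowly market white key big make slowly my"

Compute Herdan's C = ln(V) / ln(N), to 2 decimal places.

N = 56, V = 37.
ln(V) = 3.610918, ln(N) = 4.025352
C = 3.610918 / 4.025352 = 0.90

0.90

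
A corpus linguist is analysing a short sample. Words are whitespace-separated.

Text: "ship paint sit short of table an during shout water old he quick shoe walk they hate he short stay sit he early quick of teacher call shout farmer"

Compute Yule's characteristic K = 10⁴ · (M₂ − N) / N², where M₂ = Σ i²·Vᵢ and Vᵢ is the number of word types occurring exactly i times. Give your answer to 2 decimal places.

190.25

Frequencies: he:3, sit:2, short:2, of:2, shout:2, quick:2, ship:1, paint:1, table:1, an:1, during:1, water:1, old:1, shoe:1, walk:1, they:1, hate:1, stay:1, early:1, teacher:1, … (2 more, each freq 1)
N = 29. Frequency spectrum: V_1=16, V_2=5, V_3=1
M₂ = 1²·16 + 2²·5 + 3²·1 = 45
K = 10000 × (45 − 29) / 29² = 190.25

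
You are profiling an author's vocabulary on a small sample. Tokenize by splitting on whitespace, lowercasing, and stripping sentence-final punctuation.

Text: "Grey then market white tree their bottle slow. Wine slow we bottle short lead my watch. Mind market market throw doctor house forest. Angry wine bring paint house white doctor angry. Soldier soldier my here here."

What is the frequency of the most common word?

3

Frequencies: market:3, white:2, bottle:2, slow:2, wine:2, my:2, doctor:2, house:2, angry:2, soldier:2, here:2, grey:1, then:1, tree:1, their:1, we:1, short:1, lead:1, watch:1, mind:1, … (4 more, each freq 1)
Most common: 'market' with frequency 3.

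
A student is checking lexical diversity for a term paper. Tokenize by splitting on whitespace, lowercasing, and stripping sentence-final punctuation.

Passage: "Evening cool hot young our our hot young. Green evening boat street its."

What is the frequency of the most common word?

2

Frequencies: evening:2, hot:2, young:2, our:2, cool:1, green:1, boat:1, street:1, its:1
Most common: 'evening' with frequency 2.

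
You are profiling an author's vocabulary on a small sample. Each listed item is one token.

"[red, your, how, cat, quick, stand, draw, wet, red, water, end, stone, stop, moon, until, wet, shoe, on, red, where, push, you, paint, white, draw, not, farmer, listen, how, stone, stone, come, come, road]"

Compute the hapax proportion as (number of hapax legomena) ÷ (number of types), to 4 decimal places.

Frequencies: red:3, stone:3, how:2, draw:2, wet:2, come:2, your:1, cat:1, quick:1, stand:1, water:1, end:1, stop:1, moon:1, until:1, shoe:1, on:1, where:1, push:1, you:1, … (6 more, each freq 1)
Hapax count = 20; type count = 26.
Ratio = 20 / 26 = 0.7692

0.7692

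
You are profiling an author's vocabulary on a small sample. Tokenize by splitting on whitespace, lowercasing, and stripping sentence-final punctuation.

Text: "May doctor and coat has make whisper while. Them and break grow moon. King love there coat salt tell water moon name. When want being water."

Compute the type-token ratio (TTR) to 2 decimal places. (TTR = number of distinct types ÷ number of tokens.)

0.85

N = 26 tokens, V = 22 types.
TTR = V / N = 22 / 26 = 0.85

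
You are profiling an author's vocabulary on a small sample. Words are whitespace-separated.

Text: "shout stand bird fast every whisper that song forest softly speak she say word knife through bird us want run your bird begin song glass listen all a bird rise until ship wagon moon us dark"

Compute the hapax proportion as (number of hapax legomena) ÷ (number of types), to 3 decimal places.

0.903

Frequencies: bird:4, song:2, us:2, shout:1, stand:1, fast:1, every:1, whisper:1, that:1, forest:1, softly:1, speak:1, she:1, say:1, word:1, knife:1, through:1, want:1, run:1, your:1, … (11 more, each freq 1)
Hapax count = 28; type count = 31.
Ratio = 28 / 31 = 0.903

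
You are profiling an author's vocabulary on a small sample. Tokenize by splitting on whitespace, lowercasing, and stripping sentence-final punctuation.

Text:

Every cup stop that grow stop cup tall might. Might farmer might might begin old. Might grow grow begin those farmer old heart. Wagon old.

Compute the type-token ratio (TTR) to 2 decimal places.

0.52

N = 25 tokens, V = 13 types.
TTR = V / N = 13 / 25 = 0.52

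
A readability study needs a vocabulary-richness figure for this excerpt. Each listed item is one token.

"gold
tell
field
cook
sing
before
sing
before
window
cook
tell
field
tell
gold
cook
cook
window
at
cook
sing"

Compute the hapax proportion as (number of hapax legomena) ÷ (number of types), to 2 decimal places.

Frequencies: cook:5, tell:3, sing:3, gold:2, field:2, before:2, window:2, at:1
Hapax count = 1; type count = 8.
Ratio = 1 / 8 = 0.13

0.13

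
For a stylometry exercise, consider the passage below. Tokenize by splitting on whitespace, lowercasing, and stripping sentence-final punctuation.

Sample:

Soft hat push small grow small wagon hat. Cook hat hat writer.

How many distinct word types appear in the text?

8

Distinct types: {cook, grow, hat, push, small, soft, wagon, writer}
V = 8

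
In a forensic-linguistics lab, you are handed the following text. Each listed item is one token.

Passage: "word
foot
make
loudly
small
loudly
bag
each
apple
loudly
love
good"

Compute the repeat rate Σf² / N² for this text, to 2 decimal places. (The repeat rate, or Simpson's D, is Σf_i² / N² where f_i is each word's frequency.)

Frequencies: loudly:3, word:1, foot:1, make:1, small:1, bag:1, each:1, apple:1, love:1, good:1
Σf² = 18; N² = 144
Repeat rate = 18 / 144 = 0.13

0.13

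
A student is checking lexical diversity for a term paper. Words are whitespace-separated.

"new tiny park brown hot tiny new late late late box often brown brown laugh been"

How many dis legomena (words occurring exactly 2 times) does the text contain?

Frequencies: brown:3, late:3, new:2, tiny:2, park:1, hot:1, box:1, often:1, laugh:1, been:1
Words with frequency 2: new, tiny

2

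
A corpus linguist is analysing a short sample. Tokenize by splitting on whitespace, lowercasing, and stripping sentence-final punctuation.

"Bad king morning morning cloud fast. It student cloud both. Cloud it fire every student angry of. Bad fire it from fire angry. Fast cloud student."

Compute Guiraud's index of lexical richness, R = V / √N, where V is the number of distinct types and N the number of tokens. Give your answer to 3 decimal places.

N = 26, V = 13.
√N = 5.099020
R = 13 / 5.099020 = 2.550

2.550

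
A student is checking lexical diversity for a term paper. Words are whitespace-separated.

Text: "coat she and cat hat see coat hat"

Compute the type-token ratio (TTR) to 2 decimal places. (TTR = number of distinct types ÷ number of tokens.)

0.75

N = 8 tokens, V = 6 types.
TTR = V / N = 6 / 8 = 0.75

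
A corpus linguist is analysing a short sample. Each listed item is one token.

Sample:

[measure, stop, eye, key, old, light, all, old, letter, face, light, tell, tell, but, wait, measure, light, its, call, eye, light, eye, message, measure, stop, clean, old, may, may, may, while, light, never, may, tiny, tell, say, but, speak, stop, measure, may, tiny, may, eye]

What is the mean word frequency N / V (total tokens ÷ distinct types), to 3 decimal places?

2.045

N = 45 tokens, V = 22 types.
Mean frequency = N / V = 45 / 22 = 2.045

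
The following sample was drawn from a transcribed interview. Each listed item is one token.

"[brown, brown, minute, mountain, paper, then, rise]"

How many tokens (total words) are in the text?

7

Tokens: brown, brown, minute, mountain, paper, then, rise
N = 7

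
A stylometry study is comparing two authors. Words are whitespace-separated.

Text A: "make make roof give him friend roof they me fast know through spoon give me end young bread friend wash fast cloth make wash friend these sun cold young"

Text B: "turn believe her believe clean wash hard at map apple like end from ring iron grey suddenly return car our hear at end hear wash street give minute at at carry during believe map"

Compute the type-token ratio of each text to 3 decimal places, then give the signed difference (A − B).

-0.080

TTR(A) = 19/29 = 0.655
TTR(B) = 25/34 = 0.735
Difference = 0.655 − 0.735 = -0.080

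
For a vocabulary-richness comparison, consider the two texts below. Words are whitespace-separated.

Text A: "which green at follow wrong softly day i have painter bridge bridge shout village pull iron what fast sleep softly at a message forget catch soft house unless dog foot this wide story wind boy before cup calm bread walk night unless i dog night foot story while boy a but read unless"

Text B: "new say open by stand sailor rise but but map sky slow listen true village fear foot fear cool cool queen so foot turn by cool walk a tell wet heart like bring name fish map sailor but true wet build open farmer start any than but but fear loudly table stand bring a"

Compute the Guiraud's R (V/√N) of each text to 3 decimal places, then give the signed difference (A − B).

A: V=41, N=53, R=5.632
B: V=36, N=54, R=4.899
Difference = 5.632 − 4.899 = 0.733

0.733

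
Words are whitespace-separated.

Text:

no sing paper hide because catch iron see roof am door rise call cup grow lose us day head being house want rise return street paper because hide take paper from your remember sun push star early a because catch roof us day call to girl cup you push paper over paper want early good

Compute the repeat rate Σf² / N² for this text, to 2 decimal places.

0.03

Frequencies: paper:5, because:3, hide:2, catch:2, roof:2, rise:2, call:2, cup:2, us:2, day:2, want:2, push:2, early:2, no:1, sing:1, iron:1, see:1, am:1, door:1, grow:1, … (18 more, each freq 1)
Σf² = 103; N² = 3025
Repeat rate = 103 / 3025 = 0.03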